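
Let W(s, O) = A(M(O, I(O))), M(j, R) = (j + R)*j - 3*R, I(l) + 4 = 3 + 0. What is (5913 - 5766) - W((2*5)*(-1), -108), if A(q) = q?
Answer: -11628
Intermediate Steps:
I(l) = -1 (I(l) = -4 + (3 + 0) = -4 + 3 = -1)
M(j, R) = -3*R + j*(R + j) (M(j, R) = (R + j)*j - 3*R = j*(R + j) - 3*R = -3*R + j*(R + j))
W(s, O) = 3 + O**2 - O (W(s, O) = O**2 - 3*(-1) - O = O**2 + 3 - O = 3 + O**2 - O)
(5913 - 5766) - W((2*5)*(-1), -108) = (5913 - 5766) - (3 + (-108)**2 - 1*(-108)) = 147 - (3 + 11664 + 108) = 147 - 1*11775 = 147 - 11775 = -11628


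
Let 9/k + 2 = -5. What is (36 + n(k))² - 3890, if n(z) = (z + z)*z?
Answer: -5630414/2401 ≈ -2345.0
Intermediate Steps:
k = -9/7 (k = 9/(-2 - 5) = 9/(-7) = 9*(-⅐) = -9/7 ≈ -1.2857)
n(z) = 2*z² (n(z) = (2*z)*z = 2*z²)
(36 + n(k))² - 3890 = (36 + 2*(-9/7)²)² - 3890 = (36 + 2*(81/49))² - 3890 = (36 + 162/49)² - 3890 = (1926/49)² - 3890 = 3709476/2401 - 3890 = -5630414/2401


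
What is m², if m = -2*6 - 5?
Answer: 289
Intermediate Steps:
m = -17 (m = -12 - 5 = -17)
m² = (-17)² = 289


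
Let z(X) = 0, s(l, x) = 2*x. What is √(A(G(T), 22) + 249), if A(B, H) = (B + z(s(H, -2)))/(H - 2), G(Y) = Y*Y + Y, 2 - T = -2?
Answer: 5*√10 ≈ 15.811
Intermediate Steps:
T = 4 (T = 2 - 1*(-2) = 2 + 2 = 4)
G(Y) = Y + Y² (G(Y) = Y² + Y = Y + Y²)
A(B, H) = B/(-2 + H) (A(B, H) = (B + 0)/(H - 2) = B/(-2 + H))
√(A(G(T), 22) + 249) = √((4*(1 + 4))/(-2 + 22) + 249) = √((4*5)/20 + 249) = √(20*(1/20) + 249) = √(1 + 249) = √250 = 5*√10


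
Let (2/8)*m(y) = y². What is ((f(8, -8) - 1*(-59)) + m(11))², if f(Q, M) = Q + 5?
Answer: 309136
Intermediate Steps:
f(Q, M) = 5 + Q
m(y) = 4*y²
((f(8, -8) - 1*(-59)) + m(11))² = (((5 + 8) - 1*(-59)) + 4*11²)² = ((13 + 59) + 4*121)² = (72 + 484)² = 556² = 309136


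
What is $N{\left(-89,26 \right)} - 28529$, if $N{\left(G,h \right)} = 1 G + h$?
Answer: $-28592$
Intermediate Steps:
$N{\left(G,h \right)} = G + h$
$N{\left(-89,26 \right)} - 28529 = \left(-89 + 26\right) - 28529 = -63 - 28529 = -28592$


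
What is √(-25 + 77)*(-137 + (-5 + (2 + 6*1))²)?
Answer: -256*√13 ≈ -923.02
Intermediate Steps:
√(-25 + 77)*(-137 + (-5 + (2 + 6*1))²) = √52*(-137 + (-5 + (2 + 6))²) = (2*√13)*(-137 + (-5 + 8)²) = (2*√13)*(-137 + 3²) = (2*√13)*(-137 + 9) = (2*√13)*(-128) = -256*√13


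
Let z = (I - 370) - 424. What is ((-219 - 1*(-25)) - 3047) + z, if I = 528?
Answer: -3507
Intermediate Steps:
z = -266 (z = (528 - 370) - 424 = 158 - 424 = -266)
((-219 - 1*(-25)) - 3047) + z = ((-219 - 1*(-25)) - 3047) - 266 = ((-219 + 25) - 3047) - 266 = (-194 - 3047) - 266 = -3241 - 266 = -3507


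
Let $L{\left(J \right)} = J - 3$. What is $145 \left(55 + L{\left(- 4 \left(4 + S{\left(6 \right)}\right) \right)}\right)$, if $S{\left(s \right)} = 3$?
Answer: $3480$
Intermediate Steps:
$L{\left(J \right)} = -3 + J$ ($L{\left(J \right)} = J - 3 = -3 + J$)
$145 \left(55 + L{\left(- 4 \left(4 + S{\left(6 \right)}\right) \right)}\right) = 145 \left(55 - \left(3 + 4 \left(4 + 3\right)\right)\right) = 145 \left(55 - 31\right) = 145 \cdot 24 = 3480$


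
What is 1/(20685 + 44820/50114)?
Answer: 25057/518326455 ≈ 4.8342e-5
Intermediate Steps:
1/(20685 + 44820/50114) = 1/(20685 + 44820*(1/50114)) = 1/(20685 + 22410/25057) = 1/(518326455/25057) = 25057/518326455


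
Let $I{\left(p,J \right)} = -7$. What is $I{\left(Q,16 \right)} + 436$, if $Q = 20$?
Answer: $429$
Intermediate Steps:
$I{\left(Q,16 \right)} + 436 = -7 + 436 = 429$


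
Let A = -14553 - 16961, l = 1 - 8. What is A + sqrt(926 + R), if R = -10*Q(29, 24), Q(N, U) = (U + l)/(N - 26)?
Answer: -31514 + 4*sqrt(489)/3 ≈ -31485.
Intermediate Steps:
l = -7
A = -31514
Q(N, U) = (-7 + U)/(-26 + N) (Q(N, U) = (U - 7)/(N - 26) = (-7 + U)/(-26 + N))
R = -170/3 (R = -10*(-7 + 24)/(-26 + 29) = -10*17/3 = -170/3 ≈ -56.667)
A + sqrt(926 + R) = -31514 + sqrt(926 - 170/3) = -31514 + sqrt(2608/3) = -31514 + 4*sqrt(489)/3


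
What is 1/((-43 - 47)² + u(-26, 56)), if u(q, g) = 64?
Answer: 1/8164 ≈ 0.00012249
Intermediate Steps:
1/((-43 - 47)² + u(-26, 56)) = 1/((-43 - 47)² + 64) = 1/((-90)² + 64) = 1/(8100 + 64) = 1/8164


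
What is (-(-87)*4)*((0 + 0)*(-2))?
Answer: 0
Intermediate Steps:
(-(-87)*4)*((0 + 0)*(-2)) = (-29*(-12))*(0*(-2)) = 348*0 = 0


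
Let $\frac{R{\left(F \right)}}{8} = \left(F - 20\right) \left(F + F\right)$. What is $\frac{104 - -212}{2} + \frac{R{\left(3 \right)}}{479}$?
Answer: $\frac{74866}{479} \approx 156.3$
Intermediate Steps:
$R{\left(F \right)} = 16 F \left(-20 + F\right)$ ($R{\left(F \right)} = 8 \left(F - 20\right) \left(F + F\right) = 8 \left(-20 + F\right) 2 F = 8 \cdot 2 F \left(-20 + F\right) = 16 F \left(-20 + F\right)$)
$\frac{104 - -212}{2} + \frac{R{\left(3 \right)}}{479} = \frac{104 - -212}{2} + \frac{16 \cdot 3 \left(-20 + 3\right)}{479} = \left(104 + 212\right) \frac{1}{2} + 16 \cdot 3 \left(-17\right) \frac{1}{479} = 316 \cdot \frac{1}{2} - \frac{816}{479} = 158 - \frac{816}{479} = \frac{74866}{479}$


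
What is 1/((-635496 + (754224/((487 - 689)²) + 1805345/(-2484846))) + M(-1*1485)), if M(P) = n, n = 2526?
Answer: -25347914046/16044019037398589 ≈ -1.5799e-6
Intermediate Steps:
M(P) = 2526
1/((-635496 + (754224/((487 - 689)²) + 1805345/(-2484846))) + M(-1*1485)) = 1/((-635496 + (754224/((487 - 689)²) + 1805345/(-2484846))) + 2526) = 1/((-635496 + (754224/((-202)²) + 1805345*(-1/2484846))) + 2526) = 1/((-635496 + (754224/40804 - 1805345/2484846)) + 2526) = 1/((-635496 + (754224*(1/40804) - 1805345/2484846)) + 2526) = 1/((-635496 + (188556/10201 - 1805345/2484846)) + 2526) = 1/((-635496 + 450116298031/25347914046) + 2526) = 1/(-16108047868278785/25347914046 + 2526) = 1/(-16044019037398589/25347914046) = -25347914046/16044019037398589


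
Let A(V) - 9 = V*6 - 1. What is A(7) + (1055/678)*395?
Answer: 450625/678 ≈ 664.64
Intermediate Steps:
A(V) = 8 + 6*V (A(V) = 9 + (V*6 - 1) = 9 + (6*V - 1) = 9 + (-1 + 6*V) = 8 + 6*V)
A(7) + (1055/678)*395 = (8 + 6*7) + (1055/678)*395 = (8 + 42) + (1055*(1/678))*395 = 50 + (1055/678)*395 = 50 + 416725/678 = 450625/678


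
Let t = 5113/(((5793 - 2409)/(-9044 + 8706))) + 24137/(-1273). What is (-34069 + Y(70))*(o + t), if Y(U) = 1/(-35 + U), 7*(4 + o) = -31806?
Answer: 45641797524694373/263854710 ≈ 1.7298e+8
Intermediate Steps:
o = -31834/7 (o = -4 + (⅐)*(-31806) = -4 - 31806/7 = -31834/7 ≈ -4547.7)
t = -1140835285/2153916 (t = 5113/((3384/(-338))) + 24137*(-1/1273) = 5113/((3384*(-1/338))) - 24137/1273 = 5113/(-1692/169) - 24137/1273 = 5113*(-169/1692) - 24137/1273 = -864097/1692 - 24137/1273 = -1140835285/2153916 ≈ -529.66)
(-34069 + Y(70))*(o + t) = (-34069 + 1/(-35 + 70))*(-31834/7 - 1140835285/2153916) = (-34069 + 1/35)*(-76553608939/15077412) = -1192414/35*(-76553608939/15077412) = 45641797524694373/263854710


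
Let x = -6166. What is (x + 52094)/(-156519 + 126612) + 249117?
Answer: 7450296191/29907 ≈ 2.4912e+5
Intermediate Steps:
(x + 52094)/(-156519 + 126612) + 249117 = (-6166 + 52094)/(-156519 + 126612) + 249117 = 45928/(-29907) + 249117 = 45928*(-1/29907) + 249117 = -45928/29907 + 249117 = 7450296191/29907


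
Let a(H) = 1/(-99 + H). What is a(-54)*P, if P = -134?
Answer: 134/153 ≈ 0.87582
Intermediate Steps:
a(-54)*P = -134/(-99 - 54) = -134/(-153) = -1/153*(-134) = 134/153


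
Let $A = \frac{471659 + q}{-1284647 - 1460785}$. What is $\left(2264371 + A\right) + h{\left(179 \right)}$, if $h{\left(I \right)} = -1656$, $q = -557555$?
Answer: $\frac{86279586858}{38131} \approx 2.2627 \cdot 10^{6}$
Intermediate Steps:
$A = \frac{1193}{38131}$ ($A = \frac{471659 - 557555}{-1284647 - 1460785} = - \frac{85896}{-2745432} = \left(-85896\right) \left(- \frac{1}{2745432}\right) = \frac{1193}{38131} \approx 0.031287$)
$\left(2264371 + A\right) + h{\left(179 \right)} = \left(2264371 + \frac{1193}{38131}\right) - 1656 = \frac{86342731794}{38131} - 1656 = \frac{86279586858}{38131}$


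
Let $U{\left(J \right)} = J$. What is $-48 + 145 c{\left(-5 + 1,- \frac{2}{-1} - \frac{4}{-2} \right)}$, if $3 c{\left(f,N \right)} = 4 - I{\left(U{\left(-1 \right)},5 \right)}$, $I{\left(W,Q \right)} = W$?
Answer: $\frac{581}{3} \approx 193.67$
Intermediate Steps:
$c{\left(f,N \right)} = \frac{5}{3}$ ($c{\left(f,N \right)} = \frac{4 - -1}{3} = \frac{4 + 1}{3} = \frac{1}{3} \cdot 5 = \frac{5}{3}$)
$-48 + 145 c{\left(-5 + 1,- \frac{2}{-1} - \frac{4}{-2} \right)} = -48 + 145 \cdot \frac{5}{3} = -48 + \frac{725}{3} = \frac{581}{3}$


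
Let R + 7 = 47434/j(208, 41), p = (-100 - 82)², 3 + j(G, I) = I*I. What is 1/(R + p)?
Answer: 839/27808880 ≈ 3.0170e-5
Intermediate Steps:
j(G, I) = -3 + I² (j(G, I) = -3 + I*I = -3 + I²)
p = 33124 (p = (-182)² = 33124)
R = 17844/839 (R = -7 + 47434/(-3 + 41²) = -7 + 47434/(-3 + 1681) = -7 + 47434/1678 = -7 + 47434*(1/1678) = -7 + 23717/839 = 17844/839 ≈ 21.268)
1/(R + p) = 1/(17844/839 + 33124) = 1/(27808880/839) = 839/27808880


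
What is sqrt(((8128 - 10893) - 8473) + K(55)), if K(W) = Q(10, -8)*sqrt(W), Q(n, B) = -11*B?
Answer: sqrt(-11238 + 88*sqrt(55)) ≈ 102.89*I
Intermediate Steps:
K(W) = 88*sqrt(W) (K(W) = (-11*(-8))*sqrt(W) = 88*sqrt(W))
sqrt(((8128 - 10893) - 8473) + K(55)) = sqrt(((8128 - 10893) - 8473) + 88*sqrt(55)) = sqrt((-2765 - 8473) + 88*sqrt(55)) = sqrt(-11238 + 88*sqrt(55))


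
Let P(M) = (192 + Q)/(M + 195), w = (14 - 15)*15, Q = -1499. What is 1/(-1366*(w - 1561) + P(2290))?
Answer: 2485/5349746453 ≈ 4.6451e-7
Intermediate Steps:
w = -15 (w = -1*15 = -15)
P(M) = -1307/(195 + M) (P(M) = (192 - 1499)/(M + 195) = -1307/(195 + M))
1/(-1366*(w - 1561) + P(2290)) = 1/(-1366*(-15 - 1561) - 1307/(195 + 2290)) = 1/(-1366*(-1576) - 1307/2485) = 1/(2152816 - 1307*1/2485) = 1/(2152816 - 1307/2485) = 1/(5349746453/2485) = 2485/5349746453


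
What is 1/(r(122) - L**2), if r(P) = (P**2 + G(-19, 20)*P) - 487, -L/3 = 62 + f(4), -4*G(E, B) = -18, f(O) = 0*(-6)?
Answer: -1/19650 ≈ -5.0891e-5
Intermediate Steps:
f(O) = 0
G(E, B) = 9/2 (G(E, B) = -1/4*(-18) = 9/2)
L = -186 (L = -3*(62 + 0) = -3*62 = -186)
r(P) = -487 + P**2 + 9*P/2 (r(P) = (P**2 + 9*P/2) - 487 = -487 + P**2 + 9*P/2)
1/(r(122) - L**2) = 1/((-487 + 122**2 + (9/2)*122) - 1*(-186)**2) = 1/((-487 + 14884 + 549) - 1*34596) = 1/(14946 - 34596) = 1/(-19650) = -1/19650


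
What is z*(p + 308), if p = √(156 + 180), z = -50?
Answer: -15400 - 200*√21 ≈ -16317.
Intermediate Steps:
p = 4*√21 (p = √336 = 4*√21 ≈ 18.330)
z*(p + 308) = -50*(4*√21 + 308) = -50*(308 + 4*√21) = -15400 - 200*√21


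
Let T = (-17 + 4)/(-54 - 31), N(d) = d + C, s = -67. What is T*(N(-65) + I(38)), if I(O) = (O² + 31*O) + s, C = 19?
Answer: 32617/85 ≈ 383.73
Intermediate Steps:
I(O) = -67 + O² + 31*O (I(O) = (O² + 31*O) - 67 = -67 + O² + 31*O)
N(d) = 19 + d (N(d) = d + 19 = 19 + d)
T = 13/85 (T = -13/(-85) = -13*(-1/85) = 13/85 ≈ 0.15294)
T*(N(-65) + I(38)) = 13*((19 - 65) + (-67 + 38² + 31*38))/85 = 13*(-46 + (-67 + 1444 + 1178))/85 = 13*(-46 + 2555)/85 = (13/85)*2509 = 32617/85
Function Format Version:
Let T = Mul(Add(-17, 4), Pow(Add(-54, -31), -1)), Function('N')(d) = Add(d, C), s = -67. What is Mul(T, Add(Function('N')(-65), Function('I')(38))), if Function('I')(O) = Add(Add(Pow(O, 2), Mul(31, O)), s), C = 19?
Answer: Rational(32617, 85) ≈ 383.73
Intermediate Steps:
Function('I')(O) = Add(-67, Pow(O, 2), Mul(31, O)) (Function('I')(O) = Add(Add(Pow(O, 2), Mul(31, O)), -67) = Add(-67, Pow(O, 2), Mul(31, O)))
Function('N')(d) = Add(19, d) (Function('N')(d) = Add(d, 19) = Add(19, d))
T = Rational(13, 85) (T = Mul(-13, Pow(-85, -1)) = Mul(-13, Rational(-1, 85)) = Rational(13, 85) ≈ 0.15294)
Mul(T, Add(Function('N')(-65), Function('I')(38))) = Mul(Rational(13, 85), Add(Add(19, -65), Add(-67, Pow(38, 2), Mul(31, 38)))) = Mul(Rational(13, 85), Add(-46, Add(-67, 1444, 1178))) = Mul(Rational(13, 85), Add(-46, 2555)) = Mul(Rational(13, 85), 2509) = Rational(32617, 85)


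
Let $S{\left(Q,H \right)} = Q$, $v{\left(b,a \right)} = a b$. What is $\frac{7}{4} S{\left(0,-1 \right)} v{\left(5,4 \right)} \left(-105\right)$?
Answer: $0$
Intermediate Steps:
$\frac{7}{4} S{\left(0,-1 \right)} v{\left(5,4 \right)} \left(-105\right) = \frac{7}{4} \cdot 0 \cdot 4 \cdot 5 \left(-105\right) = 7 \cdot \frac{1}{4} \cdot 0 \cdot 20 \left(-105\right) = \frac{7}{4} \cdot 0 \cdot 20 \left(-105\right) = 0 \cdot 20 \left(-105\right) = 0 \left(-105\right) = 0$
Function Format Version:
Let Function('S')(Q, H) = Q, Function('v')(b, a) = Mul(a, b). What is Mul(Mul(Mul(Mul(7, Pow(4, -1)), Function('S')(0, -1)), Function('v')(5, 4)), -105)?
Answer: 0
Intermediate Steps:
Mul(Mul(Mul(Mul(7, Pow(4, -1)), Function('S')(0, -1)), Function('v')(5, 4)), -105) = Mul(Mul(Mul(Mul(7, Pow(4, -1)), 0), Mul(4, 5)), -105) = Mul(Mul(Mul(Mul(7, Rational(1, 4)), 0), 20), -105) = Mul(Mul(Mul(Rational(7, 4), 0), 20), -105) = Mul(Mul(0, 20), -105) = Mul(0, -105) = 0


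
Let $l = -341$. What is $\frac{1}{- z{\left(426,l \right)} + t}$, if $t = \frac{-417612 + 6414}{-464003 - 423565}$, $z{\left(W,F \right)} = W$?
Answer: $- \frac{147928}{62948795} \approx -0.00235$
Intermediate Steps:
$t = \frac{68533}{147928}$ ($t = - \frac{411198}{-887568} = \left(-411198\right) \left(- \frac{1}{887568}\right) = \frac{68533}{147928} \approx 0.46329$)
$\frac{1}{- z{\left(426,l \right)} + t} = \frac{1}{\left(-1\right) 426 + \frac{68533}{147928}} = \frac{1}{-426 + \frac{68533}{147928}} = \frac{1}{- \frac{62948795}{147928}} = - \frac{147928}{62948795}$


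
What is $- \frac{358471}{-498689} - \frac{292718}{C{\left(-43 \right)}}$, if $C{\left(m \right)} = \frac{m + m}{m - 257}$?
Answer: $- \frac{21896271591047}{21443627} \approx -1.0211 \cdot 10^{6}$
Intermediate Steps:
$C{\left(m \right)} = \frac{2 m}{-257 + m}$ ($C{\left(m \right)} = \frac{2 m}{m - 257} = \frac{2 m}{-257 + m}$)
$- \frac{358471}{-498689} - \frac{292718}{C{\left(-43 \right)}} = - \frac{358471}{-498689} - \frac{292718}{2 \left(-43\right) \frac{1}{-257 - 43}} = \left(-358471\right) \left(- \frac{1}{498689}\right) - \frac{292718}{2 \left(-43\right) \frac{1}{-300}} = \frac{358471}{498689} - \frac{292718}{2 \left(-43\right) \left(- \frac{1}{300}\right)} = \frac{358471}{498689} - \frac{292718}{\frac{43}{150}} = \frac{358471}{498689} - \frac{43907700}{43} = - \frac{21896271591047}{21443627}$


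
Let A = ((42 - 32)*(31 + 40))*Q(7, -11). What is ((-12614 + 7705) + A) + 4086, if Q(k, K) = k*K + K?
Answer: -63303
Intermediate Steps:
Q(k, K) = K + K*k (Q(k, K) = K*k + K = K + K*k)
A = -62480 (A = ((42 - 32)*(31 + 40))*(-11*(1 + 7)) = (10*71)*(-11*8) = 710*(-88) = -62480)
((-12614 + 7705) + A) + 4086 = ((-12614 + 7705) - 62480) + 4086 = (-4909 - 62480) + 4086 = -67389 + 4086 = -63303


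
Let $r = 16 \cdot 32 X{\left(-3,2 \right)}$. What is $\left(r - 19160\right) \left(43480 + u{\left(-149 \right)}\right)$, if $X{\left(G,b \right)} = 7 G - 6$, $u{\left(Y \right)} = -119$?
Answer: $-1430219224$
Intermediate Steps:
$X{\left(G,b \right)} = -6 + 7 G$
$r = -13824$ ($r = 16 \cdot 32 \left(-6 + 7 \left(-3\right)\right) = 512 \left(-6 - 21\right) = 512 \left(-27\right) = -13824$)
$\left(r - 19160\right) \left(43480 + u{\left(-149 \right)}\right) = \left(-13824 - 19160\right) \left(43480 - 119\right) = \left(-32984\right) 43361 = -1430219224$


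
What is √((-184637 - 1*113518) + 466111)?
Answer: 2*√41989 ≈ 409.82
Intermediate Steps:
√((-184637 - 1*113518) + 466111) = √((-184637 - 113518) + 466111) = √(-298155 + 466111) = √167956 = 2*√41989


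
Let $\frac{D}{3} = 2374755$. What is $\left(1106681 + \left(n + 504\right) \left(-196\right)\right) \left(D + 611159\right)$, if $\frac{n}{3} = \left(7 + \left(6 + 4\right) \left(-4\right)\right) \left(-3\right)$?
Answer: $7346216141440$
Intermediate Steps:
$D = 7124265$ ($D = 3 \cdot 2374755 = 7124265$)
$n = 297$ ($n = 3 \left(7 + \left(6 + 4\right) \left(-4\right)\right) \left(-3\right) = 3 \left(7 + 10 \left(-4\right)\right) \left(-3\right) = 3 \left(7 - 40\right) \left(-3\right) = 3 \left(\left(-33\right) \left(-3\right)\right) = 3 \cdot 99 = 297$)
$\left(1106681 + \left(n + 504\right) \left(-196\right)\right) \left(D + 611159\right) = \left(1106681 + \left(297 + 504\right) \left(-196\right)\right) \left(7124265 + 611159\right) = \left(1106681 + 801 \left(-196\right)\right) 7735424 = \left(1106681 - 156996\right) 7735424 = 949685 \cdot 7735424 = 7346216141440$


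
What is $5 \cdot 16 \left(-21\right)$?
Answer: $-1680$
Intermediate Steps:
$5 \cdot 16 \left(-21\right) = 80 \left(-21\right) = -1680$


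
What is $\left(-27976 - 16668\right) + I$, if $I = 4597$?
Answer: $-40047$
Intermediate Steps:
$\left(-27976 - 16668\right) + I = \left(-27976 - 16668\right) + 4597 = -44644 + 4597 = -40047$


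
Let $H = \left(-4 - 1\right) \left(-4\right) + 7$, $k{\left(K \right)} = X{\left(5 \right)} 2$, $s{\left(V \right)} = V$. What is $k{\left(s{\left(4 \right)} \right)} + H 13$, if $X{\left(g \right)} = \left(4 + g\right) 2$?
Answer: $387$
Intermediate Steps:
$X{\left(g \right)} = 8 + 2 g$
$k{\left(K \right)} = 36$ ($k{\left(K \right)} = \left(8 + 2 \cdot 5\right) 2 = \left(8 + 10\right) 2 = 18 \cdot 2 = 36$)
$H = 27$ ($H = \left(-5\right) \left(-4\right) + 7 = 20 + 7 = 27$)
$k{\left(s{\left(4 \right)} \right)} + H 13 = 36 + 27 \cdot 13 = 36 + 351 = 387$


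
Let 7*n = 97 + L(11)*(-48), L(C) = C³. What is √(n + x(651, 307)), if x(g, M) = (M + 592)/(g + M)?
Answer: I*√8362722090/958 ≈ 95.457*I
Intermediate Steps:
x(g, M) = (592 + M)/(M + g)
n = -9113 (n = (97 + 11³*(-48))/7 = (97 + 1331*(-48))/7 = (97 - 63888)/7 = (⅐)*(-63791) = -9113)
√(n + x(651, 307)) = √(-9113 + (592 + 307)/(307 + 651)) = √(-9113 + 899/958) = √(-8729355/958) = I*√8362722090/958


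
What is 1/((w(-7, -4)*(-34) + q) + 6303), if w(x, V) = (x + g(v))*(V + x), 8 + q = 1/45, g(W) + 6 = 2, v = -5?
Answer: 45/98146 ≈ 0.00045850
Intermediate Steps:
g(W) = -4 (g(W) = -6 + 2 = -4)
q = -359/45 (q = -8 + 1/45 = -359/45 ≈ -7.9778)
w(x, V) = (-4 + x)*(V + x) (w(x, V) = (x - 4)*(V + x) = (-4 + x)*(V + x))
1/((w(-7, -4)*(-34) + q) + 6303) = 1/((((-7)² - 4*(-4) - 4*(-7) - 4*(-7))*(-34) - 359/45) + 6303) = 1/(((49 + 16 + 28 + 28)*(-34) - 359/45) + 6303) = 1/((121*(-34) - 359/45) + 6303) = 1/((-4114 - 359/45) + 6303) = 1/(-185489/45 + 6303) = 1/(98146/45) = 45/98146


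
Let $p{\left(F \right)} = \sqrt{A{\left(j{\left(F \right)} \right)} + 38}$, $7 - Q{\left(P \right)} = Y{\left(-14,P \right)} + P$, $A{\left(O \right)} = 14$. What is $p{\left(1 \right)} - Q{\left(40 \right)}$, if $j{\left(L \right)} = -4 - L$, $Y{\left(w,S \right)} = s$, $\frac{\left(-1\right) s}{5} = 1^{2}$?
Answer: $28 + 2 \sqrt{13} \approx 35.211$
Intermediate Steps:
$s = -5$ ($s = - 5 \cdot 1^{2} = \left(-5\right) 1 = -5$)
$Y{\left(w,S \right)} = -5$
$Q{\left(P \right)} = 12 - P$ ($Q{\left(P \right)} = 7 - \left(-5 + P\right) = 12 - P$)
$p{\left(F \right)} = 2 \sqrt{13}$ ($p{\left(F \right)} = \sqrt{14 + 38} = \sqrt{52} = 2 \sqrt{13}$)
$p{\left(1 \right)} - Q{\left(40 \right)} = 2 \sqrt{13} - \left(12 - 40\right) = 2 \sqrt{13} - -28 = 2 \sqrt{13} + 28 = 28 + 2 \sqrt{13}$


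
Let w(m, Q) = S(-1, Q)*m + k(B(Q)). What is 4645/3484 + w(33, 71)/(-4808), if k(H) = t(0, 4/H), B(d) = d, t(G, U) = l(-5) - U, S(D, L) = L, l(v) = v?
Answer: 31479102/37166441 ≈ 0.84698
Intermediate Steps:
t(G, U) = -5 - U
k(H) = -5 - 4/H
w(m, Q) = -5 - 4/Q + Q*m (w(m, Q) = Q*m + (-5 - 4/Q) = -5 - 4/Q + Q*m)
4645/3484 + w(33, 71)/(-4808) = 4645/3484 + (-5 - 4/71 + 71*33)/(-4808) = 4645*(1/3484) + (-5 - 4*1/71 + 2343)*(-1/4808) = 4645/3484 + (-5 - 4/71 + 2343)*(-1/4808) = 4645/3484 + (165994/71)*(-1/4808) = 4645/3484 - 82997/170684 = 31479102/37166441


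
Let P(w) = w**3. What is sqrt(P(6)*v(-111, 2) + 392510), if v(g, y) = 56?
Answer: sqrt(404606) ≈ 636.09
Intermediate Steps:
sqrt(P(6)*v(-111, 2) + 392510) = sqrt(6**3*56 + 392510) = sqrt(216*56 + 392510) = sqrt(12096 + 392510) = sqrt(404606)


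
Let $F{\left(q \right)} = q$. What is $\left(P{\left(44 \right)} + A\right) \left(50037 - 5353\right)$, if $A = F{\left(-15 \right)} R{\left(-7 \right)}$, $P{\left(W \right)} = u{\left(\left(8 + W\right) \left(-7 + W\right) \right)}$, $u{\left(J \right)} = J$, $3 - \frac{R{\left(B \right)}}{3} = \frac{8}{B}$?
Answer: $\frac{543491492}{7} \approx 7.7642 \cdot 10^{7}$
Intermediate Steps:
$R{\left(B \right)} = 9 - \frac{24}{B}$ ($R{\left(B \right)} = 9 - 3 \frac{8}{B} = 9 - \frac{24}{B}$)
$P{\left(W \right)} = \left(-7 + W\right) \left(8 + W\right)$ ($P{\left(W \right)} = \left(8 + W\right) \left(-7 + W\right) = \left(-7 + W\right) \left(8 + W\right)$)
$A = - \frac{1305}{7}$ ($A = - 15 \left(9 - \frac{24}{-7}\right) = - 15 \left(9 - - \frac{24}{7}\right) = - 15 \left(9 + \frac{24}{7}\right) = \left(-15\right) \frac{87}{7} = - \frac{1305}{7} \approx -186.43$)
$\left(P{\left(44 \right)} + A\right) \left(50037 - 5353\right) = \left(\left(-56 + 44 + 44^{2}\right) - \frac{1305}{7}\right) \left(50037 - 5353\right) = \left(\left(-56 + 44 + 1936\right) - \frac{1305}{7}\right) 44684 = \left(1924 - \frac{1305}{7}\right) 44684 = \frac{12163}{7} \cdot 44684 = \frac{543491492}{7}$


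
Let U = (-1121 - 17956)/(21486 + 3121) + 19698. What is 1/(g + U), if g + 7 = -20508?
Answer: -24607/20122996 ≈ -0.0012228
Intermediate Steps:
g = -20515 (g = -7 - 20508 = -20515)
U = 484689609/24607 (U = -19077/24607 + 19698 = 484689609/24607 ≈ 19697.)
1/(g + U) = 1/(-20515 + 484689609/24607) = 1/(-20122996/24607) = -24607/20122996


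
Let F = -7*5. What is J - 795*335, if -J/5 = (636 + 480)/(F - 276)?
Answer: -82821495/311 ≈ -2.6631e+5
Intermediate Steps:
F = -35
J = 5580/311 (J = -5*(636 + 480)/(-35 - 276) = -5580/(-311) = -5580*(-1)/311 = -5*(-1116/311) = 5580/311 ≈ 17.942)
J - 795*335 = 5580/311 - 795*335 = 5580/311 - 266325 = -82821495/311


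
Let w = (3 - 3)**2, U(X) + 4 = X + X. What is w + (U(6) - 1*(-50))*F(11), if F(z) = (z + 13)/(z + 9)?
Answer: 348/5 ≈ 69.600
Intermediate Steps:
F(z) = (13 + z)/(9 + z)
U(X) = -4 + 2*X (U(X) = -4 + (X + X) = -4 + 2*X)
w = 0 (w = 0**2 = 0)
w + (U(6) - 1*(-50))*F(11) = 0 + ((-4 + 2*6) - 1*(-50))*((13 + 11)/(9 + 11)) = 0 + ((-4 + 12) + 50)*(24/20) = 0 + (8 + 50)*((1/20)*24) = 0 + 58*(6/5) = 0 + 348/5 = 348/5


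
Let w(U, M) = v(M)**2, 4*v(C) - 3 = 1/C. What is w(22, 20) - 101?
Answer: -642679/6400 ≈ -100.42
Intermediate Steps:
v(C) = 3/4 + 1/(4*C)
w(U, M) = (1 + 3*M)**2/(16*M**2) (w(U, M) = ((1 + 3*M)/(4*M))**2 = (1 + 3*M)**2/(16*M**2))
w(22, 20) - 101 = (1/16)*(1 + 3*20)**2/20**2 - 101 = (1/16)*(1/400)*(1 + 60)**2 - 101 = (1/16)*(1/400)*61**2 - 101 = (1/16)*(1/400)*3721 - 101 = 3721/6400 - 101 = -642679/6400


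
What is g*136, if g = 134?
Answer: 18224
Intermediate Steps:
g*136 = 134*136 = 18224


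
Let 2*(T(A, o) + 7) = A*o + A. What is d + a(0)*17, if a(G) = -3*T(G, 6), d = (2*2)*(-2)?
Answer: 349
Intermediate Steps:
T(A, o) = -7 + A/2 + A*o/2 (T(A, o) = -7 + (A*o + A)/2 = -7 + (A + A*o)/2 = -7 + (A/2 + A*o/2) = -7 + A/2 + A*o/2)
d = -8 (d = 4*(-2) = -8)
a(G) = 21 - 21*G/2 (a(G) = -3*(-7 + G/2 + (½)*G*6) = -3*(-7 + G/2 + 3*G) = -3*(-7 + 7*G/2) = 21 - 21*G/2)
d + a(0)*17 = -8 + (21 - 21/2*0)*17 = -8 + (21 + 0)*17 = -8 + 21*17 = -8 + 357 = 349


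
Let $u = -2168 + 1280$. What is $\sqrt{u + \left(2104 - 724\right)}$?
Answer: $2 \sqrt{123} \approx 22.181$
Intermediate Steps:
$u = -888$
$\sqrt{u + \left(2104 - 724\right)} = \sqrt{-888 + \left(2104 - 724\right)} = \sqrt{-888 + 1380} = \sqrt{492} = 2 \sqrt{123}$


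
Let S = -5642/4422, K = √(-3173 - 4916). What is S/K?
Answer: 2821*I*√8089/17884779 ≈ 0.014186*I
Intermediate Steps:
K = I*√8089 (K = √(-8089) = I*√8089 ≈ 89.939*I)
S = -2821/2211 (S = -5642*1/4422 = -2821/2211 ≈ -1.2759)
S/K = -2821*(-I*√8089/8089)/2211 = -(-2821)*I*√8089/17884779 = 2821*I*√8089/17884779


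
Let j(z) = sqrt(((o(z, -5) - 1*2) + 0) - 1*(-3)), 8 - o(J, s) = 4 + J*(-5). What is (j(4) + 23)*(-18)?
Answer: -504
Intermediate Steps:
o(J, s) = 4 + 5*J (o(J, s) = 8 - (4 + J*(-5)) = 8 - (4 - 5*J) = 8 + (-4 + 5*J) = 4 + 5*J)
j(z) = sqrt(5 + 5*z) (j(z) = sqrt((((4 + 5*z) - 1*2) + 0) - 1*(-3)) = sqrt((((4 + 5*z) - 2) + 0) + 3) = sqrt(((2 + 5*z) + 0) + 3) = sqrt((2 + 5*z) + 3) = sqrt(5 + 5*z))
(j(4) + 23)*(-18) = (sqrt(5 + 5*4) + 23)*(-18) = (sqrt(5 + 20) + 23)*(-18) = (sqrt(25) + 23)*(-18) = (5 + 23)*(-18) = 28*(-18) = -504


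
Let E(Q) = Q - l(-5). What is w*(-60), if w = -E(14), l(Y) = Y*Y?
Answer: -660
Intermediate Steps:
l(Y) = Y²
E(Q) = -25 + Q (E(Q) = Q - 1*(-5)² = Q - 1*25 = Q - 25 = -25 + Q)
w = 11 (w = -(-25 + 14) = -1*(-11) = 11)
w*(-60) = 11*(-60) = -660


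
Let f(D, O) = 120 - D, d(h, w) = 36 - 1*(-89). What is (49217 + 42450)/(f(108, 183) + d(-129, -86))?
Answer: 91667/137 ≈ 669.10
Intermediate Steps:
d(h, w) = 125 (d(h, w) = 36 + 89 = 125)
(49217 + 42450)/(f(108, 183) + d(-129, -86)) = (49217 + 42450)/((120 - 1*108) + 125) = 91667/((120 - 108) + 125) = 91667/(12 + 125) = 91667/137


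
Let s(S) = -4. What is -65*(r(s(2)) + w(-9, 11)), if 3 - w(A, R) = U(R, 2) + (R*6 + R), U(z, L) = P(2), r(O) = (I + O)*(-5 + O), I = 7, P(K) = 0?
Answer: 6565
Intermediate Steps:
r(O) = (-5 + O)*(7 + O) (r(O) = (7 + O)*(-5 + O) = (-5 + O)*(7 + O))
U(z, L) = 0
w(A, R) = 3 - 7*R (w(A, R) = 3 - (0 + (R*6 + R)) = 3 - (0 + (6*R + R)) = 3 - (0 + 7*R) = 3 - 7*R)
-65*(r(s(2)) + w(-9, 11)) = -65*((-35 + (-4)**2 + 2*(-4)) + (3 - 7*11)) = -65*((-35 + 16 - 8) + (3 - 77)) = -65*(-27 - 74) = -65*(-101) = 6565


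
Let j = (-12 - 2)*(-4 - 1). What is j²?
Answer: 4900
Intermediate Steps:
j = 70 (j = -14*(-5) = 70)
j² = 70² = 4900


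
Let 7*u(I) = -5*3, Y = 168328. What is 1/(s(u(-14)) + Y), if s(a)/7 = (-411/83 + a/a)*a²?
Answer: 581/97724768 ≈ 5.9453e-6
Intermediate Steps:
u(I) = -15/7 (u(I) = (-5*3)/7 = (⅐)*(-15) = -15/7)
s(a) = -2296*a²/83 (s(a) = 7*((-411/83 + a/a)*a²) = 7*((-411*1/83 + 1)*a²) = 7*((-411/83 + 1)*a²) = 7*(-328*a²/83) = -2296*a²/83)
1/(s(u(-14)) + Y) = 1/(-2296*(-15/7)²/83 + 168328) = 1/(-2296/83*225/49 + 168328) = 1/(-73800/581 + 168328) = 1/(97724768/581) = 581/97724768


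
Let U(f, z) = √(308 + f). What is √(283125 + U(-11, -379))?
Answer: √(283125 + 3*√33) ≈ 532.11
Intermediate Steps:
√(283125 + U(-11, -379)) = √(283125 + √(308 - 11)) = √(283125 + √297) = √(283125 + 3*√33)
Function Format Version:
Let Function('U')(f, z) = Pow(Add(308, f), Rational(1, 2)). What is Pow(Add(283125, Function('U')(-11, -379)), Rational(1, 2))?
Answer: Pow(Add(283125, Mul(3, Pow(33, Rational(1, 2)))), Rational(1, 2)) ≈ 532.11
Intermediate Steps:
Pow(Add(283125, Function('U')(-11, -379)), Rational(1, 2)) = Pow(Add(283125, Pow(Add(308, -11), Rational(1, 2))), Rational(1, 2)) = Pow(Add(283125, Pow(297, Rational(1, 2))), Rational(1, 2)) = Pow(Add(283125, Mul(3, Pow(33, Rational(1, 2)))), Rational(1, 2))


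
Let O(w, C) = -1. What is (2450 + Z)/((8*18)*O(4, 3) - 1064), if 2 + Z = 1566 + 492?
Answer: -2253/604 ≈ -3.7301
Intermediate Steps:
Z = 2056 (Z = -2 + (1566 + 492) = -2 + 2058 = 2056)
(2450 + Z)/((8*18)*O(4, 3) - 1064) = (2450 + 2056)/((8*18)*(-1) - 1064) = 4506/(144*(-1) - 1064) = 4506/(-144 - 1064) = 4506/(-1208) = 4506*(-1/1208) = -2253/604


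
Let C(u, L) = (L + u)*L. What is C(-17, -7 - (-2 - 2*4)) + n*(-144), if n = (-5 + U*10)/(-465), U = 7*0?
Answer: -1350/31 ≈ -43.548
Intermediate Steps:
U = 0
C(u, L) = L*(L + u)
n = 1/93 (n = (-5 + 0*10)/(-465) = (-5 + 0)*(-1/465) = -5*(-1/465) = 1/93 ≈ 0.010753)
C(-17, -7 - (-2 - 2*4)) + n*(-144) = (-7 - (-2 - 2*4))*((-7 - (-2 - 2*4)) - 17) + (1/93)*(-144) = (-7 - (-2 - 8))*((-7 - (-2 - 8)) - 17) - 48/31 = (-7 - 1*(-10))*((-7 - 1*(-10)) - 17) - 48/31 = (-7 + 10)*((-7 + 10) - 17) - 48/31 = 3*(3 - 17) - 48/31 = 3*(-14) - 48/31 = -42 - 48/31 = -1350/31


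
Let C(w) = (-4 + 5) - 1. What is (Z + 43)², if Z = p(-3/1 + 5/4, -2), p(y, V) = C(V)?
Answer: 1849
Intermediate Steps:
C(w) = 0 (C(w) = 1 - 1 = 0)
p(y, V) = 0
Z = 0
(Z + 43)² = (0 + 43)² = 43² = 1849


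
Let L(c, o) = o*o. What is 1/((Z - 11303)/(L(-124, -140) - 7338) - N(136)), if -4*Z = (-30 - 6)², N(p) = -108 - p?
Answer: 12262/2980301 ≈ 0.0041144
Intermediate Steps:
L(c, o) = o²
Z = -324 (Z = -(-30 - 6)²/4 = -¼*(-36)² = -¼*1296 = -324)
1/((Z - 11303)/(L(-124, -140) - 7338) - N(136)) = 1/((-324 - 11303)/((-140)² - 7338) - (-108 - 1*136)) = 1/(-11627/(19600 - 7338) - (-108 - 136)) = 1/(-11627/12262 - 1*(-244)) = 1/(-11627*1/12262 + 244) = 1/(-11627/12262 + 244) = 1/(2980301/12262) = 12262/2980301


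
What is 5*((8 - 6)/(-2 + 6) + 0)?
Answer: 5/2 ≈ 2.5000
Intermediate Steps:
5*((8 - 6)/(-2 + 6) + 0) = 5*(2/4 + 0) = 5*(2*(1/4) + 0) = 5*(1/2 + 0) = 5*(1/2) = 5/2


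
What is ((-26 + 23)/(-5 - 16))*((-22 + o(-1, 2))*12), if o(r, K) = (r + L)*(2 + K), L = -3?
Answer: -456/7 ≈ -65.143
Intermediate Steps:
o(r, K) = (-3 + r)*(2 + K) (o(r, K) = (r - 3)*(2 + K) = (-3 + r)*(2 + K))
((-26 + 23)/(-5 - 16))*((-22 + o(-1, 2))*12) = ((-26 + 23)/(-5 - 16))*((-22 + (-6 - 3*2 + 2*(-1) + 2*(-1)))*12) = (-3/(-21))*((-22 + (-6 - 6 - 2 - 2))*12) = (-3*(-1/21))*((-22 - 16)*12) = (-38*12)/7 = (1/7)*(-456) = -456/7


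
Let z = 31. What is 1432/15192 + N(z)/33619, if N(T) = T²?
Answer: 7842740/63842481 ≈ 0.12285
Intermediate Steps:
1432/15192 + N(z)/33619 = 1432/15192 + 31²/33619 = 1432*(1/15192) + 961*(1/33619) = 179/1899 + 961/33619 = 7842740/63842481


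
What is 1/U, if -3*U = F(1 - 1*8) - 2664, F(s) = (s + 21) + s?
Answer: 3/2657 ≈ 0.0011291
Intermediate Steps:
F(s) = 21 + 2*s (F(s) = (21 + s) + s = 21 + 2*s)
U = 2657/3 (U = -((21 + 2*(1 - 1*8)) - 2664)/3 = -((21 + 2*(1 - 8)) - 2664)/3 = -((21 + 2*(-7)) - 2664)/3 = -((21 - 14) - 2664)/3 = -(7 - 2664)/3 = -1/3*(-2657) = 2657/3 ≈ 885.67)
1/U = 1/(2657/3) = 3/2657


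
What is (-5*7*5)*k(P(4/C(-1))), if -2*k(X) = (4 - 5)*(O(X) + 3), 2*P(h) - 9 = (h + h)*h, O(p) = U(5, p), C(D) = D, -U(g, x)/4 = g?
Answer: 2975/2 ≈ 1487.5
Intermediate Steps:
U(g, x) = -4*g
O(p) = -20 (O(p) = -4*5 = -20)
P(h) = 9/2 + h² (P(h) = 9/2 + ((h + h)*h)/2 = 9/2 + ((2*h)*h)/2 = 9/2 + (2*h²)/2 = 9/2 + h²)
k(X) = -17/2 (k(X) = -(4 - 5)*(-20 + 3)/2 = -(-1)*(-17)/2 = -½*17 = -17/2)
(-5*7*5)*k(P(4/C(-1))) = (-5*7*5)*(-17/2) = -35*5*(-17/2) = -175*(-17/2) = 2975/2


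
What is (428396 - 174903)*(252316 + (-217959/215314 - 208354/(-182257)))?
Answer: 2509963893637524093673/39242483698 ≈ 6.3960e+10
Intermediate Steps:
(428396 - 174903)*(252316 + (-217959/215314 - 208354/(-182257))) = 253493*(252316 + (-217959*1/215314 - 208354*(-1/182257))) = 253493*(252316 + (-217959/215314 + 208354/182257)) = 253493*(252316 + 5136979693/39242483698) = 253493*(9901511653724261/39242483698) = 2509963893637524093673/39242483698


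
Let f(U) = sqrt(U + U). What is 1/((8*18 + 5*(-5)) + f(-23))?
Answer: 119/14207 - I*sqrt(46)/14207 ≈ 0.0083762 - 0.00047739*I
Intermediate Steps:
f(U) = sqrt(2)*sqrt(U) (f(U) = sqrt(2*U) = sqrt(2)*sqrt(U))
1/((8*18 + 5*(-5)) + f(-23)) = 1/((8*18 + 5*(-5)) + sqrt(2)*sqrt(-23)) = 1/((144 - 25) + sqrt(2)*(I*sqrt(23))) = 1/(119 + I*sqrt(46))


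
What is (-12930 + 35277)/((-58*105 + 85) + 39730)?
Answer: 22347/33725 ≈ 0.66262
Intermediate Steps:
(-12930 + 35277)/((-58*105 + 85) + 39730) = 22347/((-6090 + 85) + 39730) = 22347/(-6005 + 39730) = 22347/33725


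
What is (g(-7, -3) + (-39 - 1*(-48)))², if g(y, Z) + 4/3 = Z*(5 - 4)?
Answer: 196/9 ≈ 21.778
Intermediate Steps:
g(y, Z) = -4/3 + Z (g(y, Z) = -4/3 + Z*(5 - 4) = -4/3 + Z*1 = -4/3 + Z)
(g(-7, -3) + (-39 - 1*(-48)))² = ((-4/3 - 3) + (-39 - 1*(-48)))² = (-13/3 + (-39 + 48))² = (-13/3 + 9)² = (14/3)² = 196/9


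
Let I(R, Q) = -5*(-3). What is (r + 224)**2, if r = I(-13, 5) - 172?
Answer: 4489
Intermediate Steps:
I(R, Q) = 15
r = -157 (r = 15 - 172 = -157)
(r + 224)**2 = (-157 + 224)**2 = 67**2 = 4489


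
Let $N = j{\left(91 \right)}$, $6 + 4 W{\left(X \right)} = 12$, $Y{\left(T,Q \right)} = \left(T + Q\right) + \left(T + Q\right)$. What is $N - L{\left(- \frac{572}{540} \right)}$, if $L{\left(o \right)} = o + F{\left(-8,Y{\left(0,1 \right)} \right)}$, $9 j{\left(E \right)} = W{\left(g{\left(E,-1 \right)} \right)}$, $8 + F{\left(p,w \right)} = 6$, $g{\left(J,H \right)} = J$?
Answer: $\frac{871}{270} \approx 3.2259$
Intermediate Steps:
$Y{\left(T,Q \right)} = 2 Q + 2 T$ ($Y{\left(T,Q \right)} = \left(Q + T\right) + \left(Q + T\right) = 2 Q + 2 T$)
$F{\left(p,w \right)} = -2$ ($F{\left(p,w \right)} = -8 + 6 = -2$)
$W{\left(X \right)} = \frac{3}{2}$ ($W{\left(X \right)} = - \frac{3}{2} + \frac{1}{4} \cdot 12 = - \frac{3}{2} + 3 = \frac{3}{2}$)
$j{\left(E \right)} = \frac{1}{6}$ ($j{\left(E \right)} = \frac{1}{9} \cdot \frac{3}{2} = \frac{1}{6}$)
$L{\left(o \right)} = -2 + o$ ($L{\left(o \right)} = o - 2 = -2 + o$)
$N = \frac{1}{6} \approx 0.16667$
$N - L{\left(- \frac{572}{540} \right)} = \frac{1}{6} - \left(-2 - \frac{572}{540}\right) = \frac{1}{6} - \left(-2 - \frac{143}{135}\right) = \frac{1}{6} - - \frac{413}{135} = \frac{1}{6} + \frac{413}{135} = \frac{871}{270}$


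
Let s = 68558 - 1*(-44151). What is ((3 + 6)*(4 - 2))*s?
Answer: 2028762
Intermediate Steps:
s = 112709 (s = 68558 + 44151 = 112709)
((3 + 6)*(4 - 2))*s = ((3 + 6)*(4 - 2))*112709 = (9*2)*112709 = 18*112709 = 2028762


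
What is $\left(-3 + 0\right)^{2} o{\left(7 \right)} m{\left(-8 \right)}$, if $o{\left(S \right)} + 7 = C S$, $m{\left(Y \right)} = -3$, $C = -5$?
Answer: $1134$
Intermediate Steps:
$o{\left(S \right)} = -7 - 5 S$
$\left(-3 + 0\right)^{2} o{\left(7 \right)} m{\left(-8 \right)} = \left(-3 + 0\right)^{2} \left(-7 - 35\right) \left(-3\right) = \left(-3\right)^{2} \left(-7 - 35\right) \left(-3\right) = 9 \left(-42\right) \left(-3\right) = \left(-378\right) \left(-3\right) = 1134$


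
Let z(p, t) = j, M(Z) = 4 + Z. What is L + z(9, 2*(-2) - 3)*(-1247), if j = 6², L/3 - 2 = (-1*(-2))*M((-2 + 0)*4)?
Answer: -44910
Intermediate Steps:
L = -18 (L = 6 + 3*((-1*(-2))*(4 + (-2 + 0)*4)) = 6 + 3*(2*(4 - 2*4)) = 6 + 3*(2*(4 - 8)) = 6 + 3*(2*(-4)) = 6 + 3*(-8) = 6 - 24 = -18)
j = 36
z(p, t) = 36
L + z(9, 2*(-2) - 3)*(-1247) = -18 + 36*(-1247) = -18 - 44892 = -44910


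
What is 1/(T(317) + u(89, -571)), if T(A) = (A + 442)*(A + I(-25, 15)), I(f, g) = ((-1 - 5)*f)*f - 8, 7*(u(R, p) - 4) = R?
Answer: -7/18281916 ≈ -3.8289e-7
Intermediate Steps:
u(R, p) = 4 + R/7
I(f, g) = -8 - 6*f² (I(f, g) = (-6*f)*f - 8 = -6*f² - 8 = -8 - 6*f²)
T(A) = (-3758 + A)*(442 + A) (T(A) = (A + 442)*(A + (-8 - 6*(-25)²)) = (442 + A)*(A + (-8 - 6*625)) = (442 + A)*(A + (-8 - 3750)) = (442 + A)*(A - 3758) = (442 + A)*(-3758 + A) = (-3758 + A)*(442 + A))
1/(T(317) + u(89, -571)) = 1/((-1661036 + 317² - 3316*317) + (4 + (⅐)*89)) = 1/((-1661036 + 100489 - 1051172) + (4 + 89/7)) = 1/(-2611719 + 117/7) = 1/(-18281916/7) = -7/18281916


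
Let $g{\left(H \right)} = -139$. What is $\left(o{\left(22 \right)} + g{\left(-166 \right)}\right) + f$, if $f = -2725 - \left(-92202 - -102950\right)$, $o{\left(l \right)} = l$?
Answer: $-13590$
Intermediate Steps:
$f = -13473$ ($f = -2725 - \left(-92202 + 102950\right) = -2725 - 10748 = -13473$)
$\left(o{\left(22 \right)} + g{\left(-166 \right)}\right) + f = \left(22 - 139\right) - 13473 = -117 - 13473 = -13590$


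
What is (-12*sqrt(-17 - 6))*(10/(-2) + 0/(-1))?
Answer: 60*I*sqrt(23) ≈ 287.75*I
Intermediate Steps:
(-12*sqrt(-17 - 6))*(10/(-2) + 0/(-1)) = (-12*I*sqrt(23))*(10*(-1/2) + 0*(-1)) = (-12*I*sqrt(23))*(-5 + 0) = -12*I*sqrt(23)*(-5) = 60*I*sqrt(23)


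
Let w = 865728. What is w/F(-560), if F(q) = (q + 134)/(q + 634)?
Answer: -10677312/71 ≈ -1.5038e+5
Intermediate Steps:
F(q) = (134 + q)/(634 + q)
w/F(-560) = 865728/(((134 - 560)/(634 - 560))) = 865728/((-426/74)) = 865728/(((1/74)*(-426))) = 865728/(-213/37) = 865728*(-37/213) = -10677312/71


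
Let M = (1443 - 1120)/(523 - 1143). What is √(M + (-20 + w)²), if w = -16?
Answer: √124495535/310 ≈ 35.993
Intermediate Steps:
M = -323/620 (M = 323/(-620) = 323*(-1/620) = -323/620 ≈ -0.52097)
√(M + (-20 + w)²) = √(-323/620 + (-20 - 16)²) = √(-323/620 + (-36)²) = √(-323/620 + 1296) = √(803197/620) = √124495535/310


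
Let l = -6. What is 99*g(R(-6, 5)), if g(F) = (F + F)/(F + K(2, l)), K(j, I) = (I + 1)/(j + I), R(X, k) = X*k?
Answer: 4752/23 ≈ 206.61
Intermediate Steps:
K(j, I) = (1 + I)/(I + j)
g(F) = 2*F/(5/4 + F) (g(F) = (F + F)/(F + (1 - 6)/(-6 + 2)) = (2*F)/(F - 5/(-4)) = (2*F)/(F - ¼*(-5)) = (2*F)/(F + 5/4) = (2*F)/(5/4 + F) = 2*F/(5/4 + F))
99*g(R(-6, 5)) = 99*(8*(-6*5)/(5 + 4*(-6*5))) = 99*(8*(-30)/(5 + 4*(-30))) = 99*(8*(-30)/(5 - 120)) = 99*(8*(-30)/(-115)) = 99*(8*(-30)*(-1/115)) = 99*(48/23) = 4752/23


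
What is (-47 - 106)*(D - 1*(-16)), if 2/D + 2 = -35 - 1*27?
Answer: -78183/32 ≈ -2443.2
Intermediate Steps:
D = -1/32 (D = 2/(-2 + (-35 - 1*27)) = 2/(-2 + (-35 - 27)) = 2/(-2 - 62) = 2/(-64) = 2*(-1/64) = -1/32 ≈ -0.031250)
(-47 - 106)*(D - 1*(-16)) = (-47 - 106)*(-1/32 - 1*(-16)) = -153*(-1/32 + 16) = -153*511/32 = -78183/32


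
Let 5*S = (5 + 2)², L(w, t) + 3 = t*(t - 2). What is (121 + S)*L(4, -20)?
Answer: 285798/5 ≈ 57160.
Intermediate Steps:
L(w, t) = -3 + t*(-2 + t) (L(w, t) = -3 + t*(t - 2) = -3 + t*(-2 + t))
S = 49/5 (S = (5 + 2)²/5 = (⅕)*7² = (⅕)*49 = 49/5 ≈ 9.8000)
(121 + S)*L(4, -20) = (121 + 49/5)*(-3 + (-20)² - 2*(-20)) = 654*(-3 + 400 + 40)/5 = (654/5)*437 = 285798/5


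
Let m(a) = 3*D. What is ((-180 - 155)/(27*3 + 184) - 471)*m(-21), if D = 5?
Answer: -375450/53 ≈ -7084.0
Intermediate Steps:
m(a) = 15 (m(a) = 3*5 = 15)
((-180 - 155)/(27*3 + 184) - 471)*m(-21) = ((-180 - 155)/(27*3 + 184) - 471)*15 = (-335/(81 + 184) - 471)*15 = (-335/265 - 471)*15 = (-335*1/265 - 471)*15 = (-67/53 - 471)*15 = -25030/53*15 = -375450/53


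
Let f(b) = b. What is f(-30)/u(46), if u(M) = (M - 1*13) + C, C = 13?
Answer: -15/23 ≈ -0.65217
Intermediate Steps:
u(M) = M (u(M) = (M - 1*13) + 13 = (M - 13) + 13 = (-13 + M) + 13 = M)
f(-30)/u(46) = -30/46 = -30*1/46 = -15/23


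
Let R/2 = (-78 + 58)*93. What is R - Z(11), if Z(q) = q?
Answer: -3731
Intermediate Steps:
R = -3720 (R = 2*((-78 + 58)*93) = 2*(-20*93) = 2*(-1860) = -3720)
R - Z(11) = -3720 - 1*11 = -3720 - 11 = -3731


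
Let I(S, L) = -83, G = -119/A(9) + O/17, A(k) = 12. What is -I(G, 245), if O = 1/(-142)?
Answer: 83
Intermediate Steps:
O = -1/142 ≈ -0.0070423
G = -143639/14484 (G = -119/12 - 1/142/17 = -119*1/12 - 1/142*1/17 = -119/12 - 1/2414 = -143639/14484 ≈ -9.9171)
-I(G, 245) = -1*(-83) = 83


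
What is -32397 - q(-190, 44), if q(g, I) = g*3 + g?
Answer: -31637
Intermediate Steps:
q(g, I) = 4*g (q(g, I) = 3*g + g = 4*g)
-32397 - q(-190, 44) = -32397 - 4*(-190) = -32397 - 1*(-760) = -32397 + 760 = -31637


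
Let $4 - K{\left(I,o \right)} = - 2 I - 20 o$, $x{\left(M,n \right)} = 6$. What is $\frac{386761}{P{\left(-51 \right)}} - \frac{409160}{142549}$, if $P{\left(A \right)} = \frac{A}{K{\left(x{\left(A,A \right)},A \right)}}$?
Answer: $\frac{55352902496996}{7269999} \approx 7.6139 \cdot 10^{6}$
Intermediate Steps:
$K{\left(I,o \right)} = 4 + 2 I + 20 o$ ($K{\left(I,o \right)} = 4 - \left(- 2 I - 20 o\right) = 4 - \left(- 20 o - 2 I\right) = 4 + \left(2 I + 20 o\right) = 4 + 2 I + 20 o$)
$P{\left(A \right)} = \frac{A}{16 + 20 A}$ ($P{\left(A \right)} = \frac{A}{4 + 2 \cdot 6 + 20 A} = \frac{A}{4 + 12 + 20 A} = \frac{A}{16 + 20 A}$)
$\frac{386761}{P{\left(-51 \right)}} - \frac{409160}{142549} = \frac{386761}{\frac{1}{4} \left(-51\right) \frac{1}{4 + 5 \left(-51\right)}} - \frac{409160}{142549} = \frac{386761}{\frac{1}{4} \left(-51\right) \frac{1}{4 - 255}} - \frac{409160}{142549} = \frac{386761}{\frac{1}{4} \left(-51\right) \frac{1}{-251}} - \frac{409160}{142549} = \frac{386761}{\frac{1}{4} \left(-51\right) \left(- \frac{1}{251}\right)} - \frac{409160}{142549} = \frac{386761}{\frac{51}{1004}} - \frac{409160}{142549} = 386761 \cdot \frac{1004}{51} - \frac{409160}{142549} = \frac{388308044}{51} - \frac{409160}{142549} = \frac{55352902496996}{7269999}$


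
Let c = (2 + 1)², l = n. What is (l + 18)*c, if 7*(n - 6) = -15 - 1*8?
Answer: 1305/7 ≈ 186.43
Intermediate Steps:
n = 19/7 (n = 6 + (-15 - 1*8)/7 = 6 + (-15 - 8)/7 = 6 + (⅐)*(-23) = 6 - 23/7 = 19/7 ≈ 2.7143)
l = 19/7 ≈ 2.7143
c = 9 (c = 3² = 9)
(l + 18)*c = (19/7 + 18)*9 = (145/7)*9 = 1305/7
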